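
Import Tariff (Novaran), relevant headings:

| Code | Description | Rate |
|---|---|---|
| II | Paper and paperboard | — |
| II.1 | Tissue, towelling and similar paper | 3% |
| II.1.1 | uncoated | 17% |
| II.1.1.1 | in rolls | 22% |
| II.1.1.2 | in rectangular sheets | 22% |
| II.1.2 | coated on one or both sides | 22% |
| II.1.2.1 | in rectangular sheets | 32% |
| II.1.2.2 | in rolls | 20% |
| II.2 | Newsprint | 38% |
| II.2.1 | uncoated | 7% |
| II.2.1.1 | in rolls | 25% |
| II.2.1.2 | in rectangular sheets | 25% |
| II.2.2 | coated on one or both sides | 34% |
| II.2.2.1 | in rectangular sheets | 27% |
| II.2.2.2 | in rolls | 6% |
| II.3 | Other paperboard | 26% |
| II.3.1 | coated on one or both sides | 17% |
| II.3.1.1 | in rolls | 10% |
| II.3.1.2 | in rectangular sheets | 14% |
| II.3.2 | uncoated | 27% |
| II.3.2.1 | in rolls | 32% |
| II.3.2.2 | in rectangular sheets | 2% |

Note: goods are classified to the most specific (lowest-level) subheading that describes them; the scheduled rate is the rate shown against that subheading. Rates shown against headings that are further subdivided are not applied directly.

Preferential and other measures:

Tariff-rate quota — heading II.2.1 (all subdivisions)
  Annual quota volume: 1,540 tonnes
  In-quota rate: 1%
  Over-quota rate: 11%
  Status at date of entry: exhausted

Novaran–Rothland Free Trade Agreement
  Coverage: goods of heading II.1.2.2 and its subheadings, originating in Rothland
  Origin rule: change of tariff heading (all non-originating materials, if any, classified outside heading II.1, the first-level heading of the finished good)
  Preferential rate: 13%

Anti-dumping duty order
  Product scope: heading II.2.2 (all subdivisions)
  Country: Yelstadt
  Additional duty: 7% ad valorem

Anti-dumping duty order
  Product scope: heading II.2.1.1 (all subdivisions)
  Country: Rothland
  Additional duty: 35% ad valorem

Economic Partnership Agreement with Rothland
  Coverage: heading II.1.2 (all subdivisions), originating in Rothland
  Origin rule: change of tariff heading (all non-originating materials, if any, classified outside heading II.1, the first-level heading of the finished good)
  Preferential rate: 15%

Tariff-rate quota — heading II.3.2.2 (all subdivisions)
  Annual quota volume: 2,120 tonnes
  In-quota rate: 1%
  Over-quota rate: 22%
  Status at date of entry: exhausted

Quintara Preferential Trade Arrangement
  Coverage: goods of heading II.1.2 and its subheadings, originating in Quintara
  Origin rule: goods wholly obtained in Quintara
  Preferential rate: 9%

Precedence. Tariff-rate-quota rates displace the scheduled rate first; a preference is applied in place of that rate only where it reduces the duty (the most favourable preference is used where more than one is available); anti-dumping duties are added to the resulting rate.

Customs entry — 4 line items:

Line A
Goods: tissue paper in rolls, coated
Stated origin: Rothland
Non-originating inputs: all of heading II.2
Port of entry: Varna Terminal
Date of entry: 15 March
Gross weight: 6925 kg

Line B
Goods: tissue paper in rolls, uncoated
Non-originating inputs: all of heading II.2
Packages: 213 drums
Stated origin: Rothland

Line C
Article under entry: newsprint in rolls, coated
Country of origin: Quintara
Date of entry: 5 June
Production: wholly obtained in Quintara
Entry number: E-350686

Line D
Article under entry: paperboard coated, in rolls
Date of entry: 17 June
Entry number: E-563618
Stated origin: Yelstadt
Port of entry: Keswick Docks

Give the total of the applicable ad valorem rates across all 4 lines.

Line A: tissue paper → II.1; coated → II.1.2; in rolls → II.1.2.2. Scheduled 20%. Rothland agreement on II.1.2.2: CTH met → 13% available; Rothland agreement on II.1.2: CTH met → 15% available; preferential 13%. → 13%.
Line B: tissue paper → II.1; uncoated → II.1.1; in rolls → II.1.1.1. Scheduled 22%. Rothland agreement on II.1.2.2: II.1.1.1 not covered; Rothland agreement on II.1.2: II.1.1.1 not covered. → 22%.
Line C: newsprint → II.2; coated → II.2.2; in rolls → II.2.2.2. Scheduled 6%. Quintara agreement on II.1.2: II.2.2.2 not covered. → 6%.
Line D: paperboard → II.3; coated → II.3.1; in rolls → II.3.1.1. Scheduled 10%. No special measure applies. → 10%.
Sum: 13% + 22% + 6% + 10% = 51%.

51%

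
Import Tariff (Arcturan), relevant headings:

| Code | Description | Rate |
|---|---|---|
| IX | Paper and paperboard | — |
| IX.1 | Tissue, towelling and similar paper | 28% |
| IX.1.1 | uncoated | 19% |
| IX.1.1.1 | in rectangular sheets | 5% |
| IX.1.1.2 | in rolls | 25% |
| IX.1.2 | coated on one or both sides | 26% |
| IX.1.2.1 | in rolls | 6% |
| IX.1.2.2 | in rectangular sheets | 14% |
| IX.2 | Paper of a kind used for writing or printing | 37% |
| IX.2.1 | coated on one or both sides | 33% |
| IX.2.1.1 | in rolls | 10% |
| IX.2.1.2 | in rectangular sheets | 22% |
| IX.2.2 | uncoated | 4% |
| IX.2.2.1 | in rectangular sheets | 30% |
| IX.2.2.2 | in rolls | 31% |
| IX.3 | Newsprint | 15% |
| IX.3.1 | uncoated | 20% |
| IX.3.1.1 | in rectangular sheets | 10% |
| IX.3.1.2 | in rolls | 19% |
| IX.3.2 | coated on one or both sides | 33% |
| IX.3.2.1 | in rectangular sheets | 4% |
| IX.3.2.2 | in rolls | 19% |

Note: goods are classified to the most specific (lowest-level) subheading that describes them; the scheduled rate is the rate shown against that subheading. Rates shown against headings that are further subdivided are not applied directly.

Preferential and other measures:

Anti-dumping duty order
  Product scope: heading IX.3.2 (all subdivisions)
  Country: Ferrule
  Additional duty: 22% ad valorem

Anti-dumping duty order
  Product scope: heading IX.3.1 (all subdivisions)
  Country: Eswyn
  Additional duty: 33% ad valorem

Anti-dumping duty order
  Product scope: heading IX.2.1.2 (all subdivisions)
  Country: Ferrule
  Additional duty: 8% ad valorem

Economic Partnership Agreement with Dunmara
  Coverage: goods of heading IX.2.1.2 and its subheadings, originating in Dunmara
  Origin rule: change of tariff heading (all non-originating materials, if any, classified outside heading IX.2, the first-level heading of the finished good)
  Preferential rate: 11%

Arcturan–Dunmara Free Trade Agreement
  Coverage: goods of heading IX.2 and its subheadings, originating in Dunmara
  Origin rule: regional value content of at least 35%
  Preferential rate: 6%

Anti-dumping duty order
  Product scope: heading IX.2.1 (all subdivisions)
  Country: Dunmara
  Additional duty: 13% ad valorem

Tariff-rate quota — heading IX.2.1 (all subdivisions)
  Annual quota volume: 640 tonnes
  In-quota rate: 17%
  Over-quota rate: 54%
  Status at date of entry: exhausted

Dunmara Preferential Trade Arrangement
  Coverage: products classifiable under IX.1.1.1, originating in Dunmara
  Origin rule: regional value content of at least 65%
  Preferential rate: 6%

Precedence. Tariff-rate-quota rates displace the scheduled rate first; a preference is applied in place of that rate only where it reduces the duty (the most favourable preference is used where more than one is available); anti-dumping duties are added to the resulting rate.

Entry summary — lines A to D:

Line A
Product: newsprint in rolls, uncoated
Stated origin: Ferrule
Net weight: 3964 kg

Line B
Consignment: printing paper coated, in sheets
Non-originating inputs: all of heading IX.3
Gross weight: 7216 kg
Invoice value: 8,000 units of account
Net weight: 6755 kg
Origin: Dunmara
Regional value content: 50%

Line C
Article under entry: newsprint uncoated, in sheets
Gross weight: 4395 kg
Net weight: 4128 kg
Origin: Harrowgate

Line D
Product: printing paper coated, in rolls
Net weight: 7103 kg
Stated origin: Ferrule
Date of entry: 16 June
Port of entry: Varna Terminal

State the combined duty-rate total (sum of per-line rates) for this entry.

102%

Line A: newsprint → IX.3; uncoated → IX.3.1; in rolls → IX.3.1.2. Scheduled 19%. No special measure applies. → 19%.
Line B: printing paper → IX.2; coated → IX.2.1; in sheets → IX.2.1.2. Scheduled 22%. quota on IX.2.1 exhausted → over-quota 54%; Dunmara agreement on IX.2.1.2: CTH met → 11% available; Dunmara agreement on IX.2: RVC ≥ 35% → 6% available; Dunmara agreement on IX.1.1.1: IX.2.1.2 not covered; preferential 6%; anti-dumping (Dunmara, IX.2.1): +13%; total 6% + 13% = 19%. → 19%.
Line C: newsprint → IX.3; uncoated → IX.3.1; in sheets → IX.3.1.1. Scheduled 10%. No special measure applies. → 10%.
Line D: printing paper → IX.2; coated → IX.2.1; in rolls → IX.2.1.1. Scheduled 10%. quota on IX.2.1 exhausted → over-quota 54%. → 54%.
Sum: 19% + 19% + 10% + 54% = 102%.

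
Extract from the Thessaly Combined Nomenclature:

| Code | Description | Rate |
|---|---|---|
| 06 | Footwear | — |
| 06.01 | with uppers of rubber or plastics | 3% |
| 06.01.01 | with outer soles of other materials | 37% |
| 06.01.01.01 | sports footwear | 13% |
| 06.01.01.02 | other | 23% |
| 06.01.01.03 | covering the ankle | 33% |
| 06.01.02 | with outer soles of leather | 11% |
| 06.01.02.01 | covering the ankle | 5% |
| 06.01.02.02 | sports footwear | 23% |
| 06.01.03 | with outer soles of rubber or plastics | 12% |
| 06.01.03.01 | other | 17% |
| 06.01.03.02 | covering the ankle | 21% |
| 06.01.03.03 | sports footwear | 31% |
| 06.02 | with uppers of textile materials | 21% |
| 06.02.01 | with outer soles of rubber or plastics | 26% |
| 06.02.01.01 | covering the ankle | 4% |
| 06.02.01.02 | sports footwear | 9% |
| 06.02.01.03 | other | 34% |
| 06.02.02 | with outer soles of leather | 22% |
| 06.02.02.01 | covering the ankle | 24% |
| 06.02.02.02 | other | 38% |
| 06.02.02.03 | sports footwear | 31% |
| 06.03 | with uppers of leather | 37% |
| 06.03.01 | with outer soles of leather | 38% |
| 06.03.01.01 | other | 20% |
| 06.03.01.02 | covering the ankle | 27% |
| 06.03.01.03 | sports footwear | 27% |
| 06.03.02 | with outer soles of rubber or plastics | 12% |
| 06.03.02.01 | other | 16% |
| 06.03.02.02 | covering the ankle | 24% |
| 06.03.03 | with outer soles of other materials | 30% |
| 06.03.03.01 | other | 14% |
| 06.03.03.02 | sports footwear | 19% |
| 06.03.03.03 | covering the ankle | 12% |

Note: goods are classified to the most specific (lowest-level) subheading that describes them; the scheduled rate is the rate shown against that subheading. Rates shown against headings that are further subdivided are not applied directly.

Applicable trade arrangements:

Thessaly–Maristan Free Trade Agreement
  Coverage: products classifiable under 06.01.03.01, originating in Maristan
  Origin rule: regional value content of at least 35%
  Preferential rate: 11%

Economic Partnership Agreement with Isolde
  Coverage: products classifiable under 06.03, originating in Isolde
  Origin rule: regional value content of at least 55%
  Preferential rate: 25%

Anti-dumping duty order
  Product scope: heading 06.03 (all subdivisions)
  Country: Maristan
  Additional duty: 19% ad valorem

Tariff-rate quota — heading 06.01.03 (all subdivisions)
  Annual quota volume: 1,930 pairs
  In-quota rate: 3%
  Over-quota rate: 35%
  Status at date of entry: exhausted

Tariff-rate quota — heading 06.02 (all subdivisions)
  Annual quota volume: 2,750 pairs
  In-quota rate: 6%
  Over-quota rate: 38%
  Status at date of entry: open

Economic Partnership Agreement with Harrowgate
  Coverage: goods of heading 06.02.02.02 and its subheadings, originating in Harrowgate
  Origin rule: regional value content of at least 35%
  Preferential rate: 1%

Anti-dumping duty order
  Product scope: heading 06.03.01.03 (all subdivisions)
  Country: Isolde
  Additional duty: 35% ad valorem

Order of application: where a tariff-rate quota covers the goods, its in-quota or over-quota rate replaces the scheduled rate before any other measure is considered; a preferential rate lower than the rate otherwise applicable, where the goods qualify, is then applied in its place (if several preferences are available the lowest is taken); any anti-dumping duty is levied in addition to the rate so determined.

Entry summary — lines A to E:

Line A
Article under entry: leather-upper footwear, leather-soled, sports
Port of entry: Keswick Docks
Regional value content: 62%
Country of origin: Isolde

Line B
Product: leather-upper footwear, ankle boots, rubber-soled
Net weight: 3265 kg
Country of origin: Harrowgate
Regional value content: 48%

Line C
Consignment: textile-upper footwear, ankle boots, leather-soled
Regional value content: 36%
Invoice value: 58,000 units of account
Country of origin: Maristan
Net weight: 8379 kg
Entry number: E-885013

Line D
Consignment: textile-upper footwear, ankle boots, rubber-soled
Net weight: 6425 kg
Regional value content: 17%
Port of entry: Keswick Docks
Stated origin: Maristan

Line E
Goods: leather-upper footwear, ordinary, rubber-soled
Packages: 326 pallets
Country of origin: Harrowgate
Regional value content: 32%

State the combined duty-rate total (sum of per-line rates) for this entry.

112%

Line A: leather-upper → 06.03; leather-soled → 06.03.01; sports → 06.03.01.03. Scheduled 27%. Isolde agreement on 06.03: RVC ≥ 55% → 25% available; preferential 25%; anti-dumping (Isolde, 06.03.01.03): +35%; total 25% + 35% = 60%. → 60%.
Line B: leather-upper → 06.03; rubber-soled → 06.03.02; ankle boots → 06.03.02.02. Scheduled 24%. Harrowgate agreement on 06.02.02.02: 06.03.02.02 not covered. → 24%.
Line C: textile-upper → 06.02; leather-soled → 06.02.02; ankle boots → 06.02.02.01. Scheduled 24%. quota on 06.02 open → in-quota 6%; Maristan agreement on 06.01.03.01: 06.02.02.01 not covered. → 6%.
Line D: textile-upper → 06.02; rubber-soled → 06.02.01; ankle boots → 06.02.01.01. Scheduled 4%. quota on 06.02 open → in-quota 6%; Maristan agreement on 06.01.03.01: 06.02.01.01 not covered. → 6%.
Line E: leather-upper → 06.03; rubber-soled → 06.03.02; ordinary → 06.03.02.01. Scheduled 16%. Harrowgate agreement on 06.02.02.02: 06.03.02.01 not covered. → 16%.
Sum: 60% + 24% + 6% + 6% + 16% = 112%.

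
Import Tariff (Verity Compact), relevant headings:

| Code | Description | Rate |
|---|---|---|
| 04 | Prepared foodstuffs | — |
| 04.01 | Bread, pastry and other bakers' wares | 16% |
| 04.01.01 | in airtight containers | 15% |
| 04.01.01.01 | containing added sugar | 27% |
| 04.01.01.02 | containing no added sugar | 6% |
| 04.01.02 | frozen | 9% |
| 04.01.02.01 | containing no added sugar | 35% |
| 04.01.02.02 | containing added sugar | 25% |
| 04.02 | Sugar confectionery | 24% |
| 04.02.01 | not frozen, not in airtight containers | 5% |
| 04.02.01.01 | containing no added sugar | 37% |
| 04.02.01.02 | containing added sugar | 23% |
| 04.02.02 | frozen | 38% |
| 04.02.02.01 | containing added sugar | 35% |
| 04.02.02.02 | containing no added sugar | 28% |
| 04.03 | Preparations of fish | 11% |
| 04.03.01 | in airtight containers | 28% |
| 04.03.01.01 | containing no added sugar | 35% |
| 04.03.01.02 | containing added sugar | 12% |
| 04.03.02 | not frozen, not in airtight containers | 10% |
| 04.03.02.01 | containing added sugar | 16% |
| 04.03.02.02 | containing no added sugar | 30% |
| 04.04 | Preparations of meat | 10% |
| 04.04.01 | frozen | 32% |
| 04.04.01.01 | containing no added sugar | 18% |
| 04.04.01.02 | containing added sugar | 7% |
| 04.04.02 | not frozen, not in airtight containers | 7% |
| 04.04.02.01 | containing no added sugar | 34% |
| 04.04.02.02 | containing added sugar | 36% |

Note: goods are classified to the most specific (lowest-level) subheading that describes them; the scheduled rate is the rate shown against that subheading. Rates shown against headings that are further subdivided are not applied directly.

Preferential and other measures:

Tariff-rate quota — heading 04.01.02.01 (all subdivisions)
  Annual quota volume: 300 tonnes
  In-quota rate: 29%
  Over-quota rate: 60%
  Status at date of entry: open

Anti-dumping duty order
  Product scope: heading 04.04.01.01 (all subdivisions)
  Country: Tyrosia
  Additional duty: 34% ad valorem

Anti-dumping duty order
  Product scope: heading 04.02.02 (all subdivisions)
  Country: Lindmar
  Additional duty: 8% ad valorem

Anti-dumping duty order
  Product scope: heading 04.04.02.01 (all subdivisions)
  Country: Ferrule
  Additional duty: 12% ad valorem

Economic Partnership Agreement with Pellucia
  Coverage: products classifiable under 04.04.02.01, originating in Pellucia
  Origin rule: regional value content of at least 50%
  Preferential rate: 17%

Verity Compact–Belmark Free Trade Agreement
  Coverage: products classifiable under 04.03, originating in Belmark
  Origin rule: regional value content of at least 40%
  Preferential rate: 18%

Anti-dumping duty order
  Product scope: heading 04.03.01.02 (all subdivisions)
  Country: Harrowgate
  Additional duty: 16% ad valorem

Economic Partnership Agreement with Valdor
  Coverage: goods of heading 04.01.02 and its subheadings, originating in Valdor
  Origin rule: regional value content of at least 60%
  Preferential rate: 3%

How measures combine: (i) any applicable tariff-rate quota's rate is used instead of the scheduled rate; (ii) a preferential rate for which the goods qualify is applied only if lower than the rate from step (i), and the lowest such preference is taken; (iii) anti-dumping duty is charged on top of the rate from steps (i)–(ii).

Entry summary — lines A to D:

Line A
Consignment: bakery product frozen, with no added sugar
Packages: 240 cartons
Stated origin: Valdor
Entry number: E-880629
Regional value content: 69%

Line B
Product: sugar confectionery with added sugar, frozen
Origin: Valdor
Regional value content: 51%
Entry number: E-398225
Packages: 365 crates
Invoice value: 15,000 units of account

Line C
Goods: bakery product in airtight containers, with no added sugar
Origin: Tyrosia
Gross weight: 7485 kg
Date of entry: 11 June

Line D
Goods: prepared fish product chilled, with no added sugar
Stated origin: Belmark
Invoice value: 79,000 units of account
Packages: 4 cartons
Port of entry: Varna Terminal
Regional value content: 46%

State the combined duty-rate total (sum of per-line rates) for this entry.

62%

Line A: bakery product → 04.01; frozen → 04.01.02; with no added sugar → 04.01.02.01. Scheduled 35%. quota on 04.01.02.01 open → in-quota 29%; Valdor agreement on 04.01.02: RVC ≥ 60% → 3% available; preferential 3%. → 3%.
Line B: sugar confectionery → 04.02; frozen → 04.02.02; with added sugar → 04.02.02.01. Scheduled 35%. Valdor agreement on 04.01.02: 04.02.02.01 not covered. → 35%.
Line C: bakery product → 04.01; in airtight containers → 04.01.01; with no added sugar → 04.01.01.02. Scheduled 6%. No special measure applies. → 6%.
Line D: prepared fish product → 04.03; chilled → 04.03.02; with no added sugar → 04.03.02.02. Scheduled 30%. Belmark agreement on 04.03: RVC ≥ 40% → 18% available; preferential 18%. → 18%.
Sum: 3% + 35% + 6% + 18% = 62%.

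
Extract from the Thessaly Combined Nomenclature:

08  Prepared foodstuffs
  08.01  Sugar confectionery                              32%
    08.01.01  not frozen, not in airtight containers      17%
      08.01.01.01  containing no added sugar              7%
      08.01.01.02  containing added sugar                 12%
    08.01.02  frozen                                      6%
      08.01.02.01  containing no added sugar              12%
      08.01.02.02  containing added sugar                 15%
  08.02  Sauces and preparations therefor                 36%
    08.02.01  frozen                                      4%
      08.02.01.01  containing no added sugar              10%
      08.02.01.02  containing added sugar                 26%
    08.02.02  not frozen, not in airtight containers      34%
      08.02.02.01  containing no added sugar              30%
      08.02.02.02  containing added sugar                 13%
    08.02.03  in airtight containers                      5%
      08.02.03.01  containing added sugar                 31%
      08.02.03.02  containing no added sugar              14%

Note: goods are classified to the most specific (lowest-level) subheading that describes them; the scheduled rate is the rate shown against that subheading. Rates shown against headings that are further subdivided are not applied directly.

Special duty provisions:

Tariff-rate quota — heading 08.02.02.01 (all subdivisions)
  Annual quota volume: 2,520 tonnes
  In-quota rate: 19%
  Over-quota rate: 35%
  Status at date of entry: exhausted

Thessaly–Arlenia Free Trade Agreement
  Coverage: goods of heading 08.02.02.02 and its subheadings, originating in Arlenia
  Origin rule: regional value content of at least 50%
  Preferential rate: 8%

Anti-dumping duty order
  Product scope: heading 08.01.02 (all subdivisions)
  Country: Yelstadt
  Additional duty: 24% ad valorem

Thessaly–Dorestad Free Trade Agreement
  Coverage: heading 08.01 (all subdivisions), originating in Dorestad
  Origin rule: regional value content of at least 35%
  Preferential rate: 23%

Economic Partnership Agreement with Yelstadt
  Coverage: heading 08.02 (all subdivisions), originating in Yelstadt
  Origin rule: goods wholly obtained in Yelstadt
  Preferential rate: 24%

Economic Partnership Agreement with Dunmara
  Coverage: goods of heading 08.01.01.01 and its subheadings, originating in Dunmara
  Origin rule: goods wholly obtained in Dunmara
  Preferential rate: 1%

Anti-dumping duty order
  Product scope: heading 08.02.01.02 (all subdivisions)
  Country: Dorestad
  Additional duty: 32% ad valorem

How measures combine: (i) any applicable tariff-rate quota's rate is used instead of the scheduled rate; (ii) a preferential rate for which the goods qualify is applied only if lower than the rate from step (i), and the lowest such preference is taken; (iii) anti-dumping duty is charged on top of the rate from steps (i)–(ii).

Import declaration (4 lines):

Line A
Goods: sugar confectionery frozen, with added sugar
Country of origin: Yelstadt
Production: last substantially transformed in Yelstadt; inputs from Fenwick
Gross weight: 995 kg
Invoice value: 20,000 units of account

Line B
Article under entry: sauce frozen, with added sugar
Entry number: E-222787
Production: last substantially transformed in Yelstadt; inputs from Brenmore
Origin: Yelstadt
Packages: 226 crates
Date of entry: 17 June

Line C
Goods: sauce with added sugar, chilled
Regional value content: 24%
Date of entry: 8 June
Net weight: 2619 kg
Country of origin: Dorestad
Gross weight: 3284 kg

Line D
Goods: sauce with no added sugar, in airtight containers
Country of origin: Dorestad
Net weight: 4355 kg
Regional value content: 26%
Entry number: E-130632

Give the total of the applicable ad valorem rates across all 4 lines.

Line A: sugar confectionery → 08.01; frozen → 08.01.02; with added sugar → 08.01.02.02. Scheduled 15%. Yelstadt agreement on 08.02: 08.01.02.02 not covered; anti-dumping (Yelstadt, 08.01.02): +24%; total 15% + 24% = 39%. → 39%.
Line B: sauce → 08.02; frozen → 08.02.01; with added sugar → 08.02.01.02. Scheduled 26%. Yelstadt agreement on 08.02: not wholly obtained. → 26%.
Line C: sauce → 08.02; chilled → 08.02.02; with added sugar → 08.02.02.02. Scheduled 13%. Dorestad agreement on 08.01: 08.02.02.02 not covered. → 13%.
Line D: sauce → 08.02; in airtight containers → 08.02.03; with no added sugar → 08.02.03.02. Scheduled 14%. Dorestad agreement on 08.01: 08.02.03.02 not covered. → 14%.
Sum: 39% + 26% + 13% + 14% = 92%.

92%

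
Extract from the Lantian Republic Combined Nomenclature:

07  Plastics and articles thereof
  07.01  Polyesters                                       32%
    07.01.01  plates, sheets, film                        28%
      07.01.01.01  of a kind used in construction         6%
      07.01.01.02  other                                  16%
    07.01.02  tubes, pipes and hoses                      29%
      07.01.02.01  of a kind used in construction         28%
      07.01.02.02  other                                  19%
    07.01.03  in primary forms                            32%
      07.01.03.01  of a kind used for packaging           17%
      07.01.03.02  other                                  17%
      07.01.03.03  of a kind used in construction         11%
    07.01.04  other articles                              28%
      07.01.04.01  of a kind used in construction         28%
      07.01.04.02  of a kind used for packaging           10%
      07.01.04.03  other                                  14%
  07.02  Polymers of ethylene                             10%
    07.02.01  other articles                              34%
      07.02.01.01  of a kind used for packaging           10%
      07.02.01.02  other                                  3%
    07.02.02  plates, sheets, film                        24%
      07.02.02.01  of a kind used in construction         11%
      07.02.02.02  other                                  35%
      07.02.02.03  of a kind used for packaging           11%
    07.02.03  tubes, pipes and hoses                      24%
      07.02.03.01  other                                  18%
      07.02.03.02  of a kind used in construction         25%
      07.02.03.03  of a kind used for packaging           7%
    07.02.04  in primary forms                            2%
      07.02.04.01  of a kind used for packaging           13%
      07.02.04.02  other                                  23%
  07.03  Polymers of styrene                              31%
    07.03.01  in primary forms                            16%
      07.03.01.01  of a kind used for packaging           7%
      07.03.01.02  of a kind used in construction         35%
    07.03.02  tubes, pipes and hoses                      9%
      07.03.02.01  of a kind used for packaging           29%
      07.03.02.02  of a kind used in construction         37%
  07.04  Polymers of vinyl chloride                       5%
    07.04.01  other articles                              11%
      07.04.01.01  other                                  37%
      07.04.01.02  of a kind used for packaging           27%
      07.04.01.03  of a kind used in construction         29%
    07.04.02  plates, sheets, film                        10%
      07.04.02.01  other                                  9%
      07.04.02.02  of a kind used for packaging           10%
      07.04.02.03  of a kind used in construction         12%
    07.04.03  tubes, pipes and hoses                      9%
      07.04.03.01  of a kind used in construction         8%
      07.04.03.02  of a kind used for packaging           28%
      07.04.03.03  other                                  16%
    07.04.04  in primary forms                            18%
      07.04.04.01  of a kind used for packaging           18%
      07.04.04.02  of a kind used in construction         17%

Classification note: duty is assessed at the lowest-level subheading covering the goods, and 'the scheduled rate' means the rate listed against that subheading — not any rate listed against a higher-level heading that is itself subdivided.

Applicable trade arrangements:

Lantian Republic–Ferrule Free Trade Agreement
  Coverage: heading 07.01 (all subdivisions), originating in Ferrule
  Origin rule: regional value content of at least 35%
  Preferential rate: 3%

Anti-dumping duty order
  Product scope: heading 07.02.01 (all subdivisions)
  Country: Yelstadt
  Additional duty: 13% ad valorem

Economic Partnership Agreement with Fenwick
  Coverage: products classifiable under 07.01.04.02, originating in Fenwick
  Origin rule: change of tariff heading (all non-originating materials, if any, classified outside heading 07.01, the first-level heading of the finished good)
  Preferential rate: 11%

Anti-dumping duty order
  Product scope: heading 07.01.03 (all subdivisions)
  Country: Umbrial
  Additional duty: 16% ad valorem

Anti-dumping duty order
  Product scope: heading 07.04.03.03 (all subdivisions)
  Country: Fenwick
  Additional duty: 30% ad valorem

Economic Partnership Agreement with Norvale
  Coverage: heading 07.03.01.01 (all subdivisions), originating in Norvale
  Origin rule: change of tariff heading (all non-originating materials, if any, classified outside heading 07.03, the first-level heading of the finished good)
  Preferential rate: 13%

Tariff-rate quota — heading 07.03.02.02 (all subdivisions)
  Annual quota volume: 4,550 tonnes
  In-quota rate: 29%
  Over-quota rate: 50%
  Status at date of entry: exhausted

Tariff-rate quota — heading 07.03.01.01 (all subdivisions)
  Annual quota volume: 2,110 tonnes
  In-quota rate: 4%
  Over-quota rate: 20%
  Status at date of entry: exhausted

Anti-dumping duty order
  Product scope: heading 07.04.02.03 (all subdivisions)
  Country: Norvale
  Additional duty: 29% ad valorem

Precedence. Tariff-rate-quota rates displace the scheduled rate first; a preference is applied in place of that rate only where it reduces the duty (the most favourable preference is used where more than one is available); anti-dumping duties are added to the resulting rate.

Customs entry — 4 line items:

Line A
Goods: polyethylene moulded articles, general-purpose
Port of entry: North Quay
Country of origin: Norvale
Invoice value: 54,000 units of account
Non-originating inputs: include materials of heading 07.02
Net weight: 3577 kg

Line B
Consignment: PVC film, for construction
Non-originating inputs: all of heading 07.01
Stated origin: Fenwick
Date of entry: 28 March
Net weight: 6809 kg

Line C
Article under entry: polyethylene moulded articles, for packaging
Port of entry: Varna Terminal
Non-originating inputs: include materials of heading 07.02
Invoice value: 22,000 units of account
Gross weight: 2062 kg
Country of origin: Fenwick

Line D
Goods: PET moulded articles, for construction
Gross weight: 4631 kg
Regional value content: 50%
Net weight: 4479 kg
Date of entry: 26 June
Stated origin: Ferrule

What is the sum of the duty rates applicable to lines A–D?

Line A: polyethylene → 07.02; moulded articles → 07.02.01; general-purpose → 07.02.01.02. Scheduled 3%. Norvale agreement on 07.03.01.01: 07.02.01.02 not covered. → 3%.
Line B: PVC → 07.04; film → 07.04.02; for construction → 07.04.02.03. Scheduled 12%. Fenwick agreement on 07.01.04.02: 07.04.02.03 not covered. → 12%.
Line C: polyethylene → 07.02; moulded articles → 07.02.01; for packaging → 07.02.01.01. Scheduled 10%. Fenwick agreement on 07.01.04.02: 07.02.01.01 not covered. → 10%.
Line D: PET → 07.01; moulded articles → 07.01.04; for construction → 07.01.04.01. Scheduled 28%. Ferrule agreement on 07.01: RVC ≥ 35% → 3% available; preferential 3%. → 3%.
Sum: 3% + 12% + 10% + 3% = 28%.

28%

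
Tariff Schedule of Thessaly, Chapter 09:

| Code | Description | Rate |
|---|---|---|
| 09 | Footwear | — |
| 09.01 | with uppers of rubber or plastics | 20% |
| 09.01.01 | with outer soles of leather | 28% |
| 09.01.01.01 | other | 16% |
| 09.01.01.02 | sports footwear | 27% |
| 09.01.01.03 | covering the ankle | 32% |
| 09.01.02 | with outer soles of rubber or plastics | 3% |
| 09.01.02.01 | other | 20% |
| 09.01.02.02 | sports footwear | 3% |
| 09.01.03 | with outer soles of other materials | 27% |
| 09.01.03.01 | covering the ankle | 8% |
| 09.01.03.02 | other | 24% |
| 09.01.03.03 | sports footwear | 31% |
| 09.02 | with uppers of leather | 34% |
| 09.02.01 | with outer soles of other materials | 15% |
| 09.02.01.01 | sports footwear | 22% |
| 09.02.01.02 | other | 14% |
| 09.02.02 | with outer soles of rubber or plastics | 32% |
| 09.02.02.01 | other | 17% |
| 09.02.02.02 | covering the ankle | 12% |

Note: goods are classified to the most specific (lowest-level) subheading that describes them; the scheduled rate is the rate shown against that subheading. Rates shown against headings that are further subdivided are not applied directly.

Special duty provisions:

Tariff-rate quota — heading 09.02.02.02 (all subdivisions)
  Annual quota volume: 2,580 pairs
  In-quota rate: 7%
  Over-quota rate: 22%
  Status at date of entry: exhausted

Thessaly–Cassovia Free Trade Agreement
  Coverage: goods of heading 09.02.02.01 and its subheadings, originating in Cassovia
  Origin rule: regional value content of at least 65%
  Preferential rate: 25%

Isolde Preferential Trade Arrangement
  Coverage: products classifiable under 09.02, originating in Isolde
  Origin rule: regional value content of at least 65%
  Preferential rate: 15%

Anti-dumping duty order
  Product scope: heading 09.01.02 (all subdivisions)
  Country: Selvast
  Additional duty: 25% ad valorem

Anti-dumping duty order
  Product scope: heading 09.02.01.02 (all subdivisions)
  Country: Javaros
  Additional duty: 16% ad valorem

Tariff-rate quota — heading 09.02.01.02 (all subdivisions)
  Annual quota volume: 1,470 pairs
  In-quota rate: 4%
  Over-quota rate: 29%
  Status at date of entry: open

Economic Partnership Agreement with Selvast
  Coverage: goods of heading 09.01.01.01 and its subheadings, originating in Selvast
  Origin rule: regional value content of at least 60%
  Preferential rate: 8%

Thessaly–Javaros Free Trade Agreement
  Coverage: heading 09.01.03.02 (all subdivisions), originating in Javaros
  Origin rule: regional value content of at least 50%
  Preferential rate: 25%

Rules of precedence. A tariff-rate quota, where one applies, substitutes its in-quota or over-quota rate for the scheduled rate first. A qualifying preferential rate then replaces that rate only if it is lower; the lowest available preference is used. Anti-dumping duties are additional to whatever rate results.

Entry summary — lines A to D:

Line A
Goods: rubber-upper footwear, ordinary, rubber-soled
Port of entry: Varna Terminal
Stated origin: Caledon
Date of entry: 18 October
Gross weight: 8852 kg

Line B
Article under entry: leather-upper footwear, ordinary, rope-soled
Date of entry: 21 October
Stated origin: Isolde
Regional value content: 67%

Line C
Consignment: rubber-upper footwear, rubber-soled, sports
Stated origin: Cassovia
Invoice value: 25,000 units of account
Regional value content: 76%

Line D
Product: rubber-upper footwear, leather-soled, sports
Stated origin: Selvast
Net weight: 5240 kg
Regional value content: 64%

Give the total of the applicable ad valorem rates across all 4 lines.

54%

Line A: rubber-upper → 09.01; rubber-soled → 09.01.02; ordinary → 09.01.02.01. Scheduled 20%. No special measure applies. → 20%.
Line B: leather-upper → 09.02; rope-soled → 09.02.01; ordinary → 09.02.01.02. Scheduled 14%. quota on 09.02.01.02 open → in-quota 4%; Isolde agreement on 09.02: RVC ≥ 65% → 15% available; preference 15% not lower than 4% → no reduction. → 4%.
Line C: rubber-upper → 09.01; rubber-soled → 09.01.02; sports → 09.01.02.02. Scheduled 3%. Cassovia agreement on 09.02.02.01: 09.01.02.02 not covered. → 3%.
Line D: rubber-upper → 09.01; leather-soled → 09.01.01; sports → 09.01.01.02. Scheduled 27%. Selvast agreement on 09.01.01.01: 09.01.01.02 not covered. → 27%.
Sum: 20% + 4% + 3% + 27% = 54%.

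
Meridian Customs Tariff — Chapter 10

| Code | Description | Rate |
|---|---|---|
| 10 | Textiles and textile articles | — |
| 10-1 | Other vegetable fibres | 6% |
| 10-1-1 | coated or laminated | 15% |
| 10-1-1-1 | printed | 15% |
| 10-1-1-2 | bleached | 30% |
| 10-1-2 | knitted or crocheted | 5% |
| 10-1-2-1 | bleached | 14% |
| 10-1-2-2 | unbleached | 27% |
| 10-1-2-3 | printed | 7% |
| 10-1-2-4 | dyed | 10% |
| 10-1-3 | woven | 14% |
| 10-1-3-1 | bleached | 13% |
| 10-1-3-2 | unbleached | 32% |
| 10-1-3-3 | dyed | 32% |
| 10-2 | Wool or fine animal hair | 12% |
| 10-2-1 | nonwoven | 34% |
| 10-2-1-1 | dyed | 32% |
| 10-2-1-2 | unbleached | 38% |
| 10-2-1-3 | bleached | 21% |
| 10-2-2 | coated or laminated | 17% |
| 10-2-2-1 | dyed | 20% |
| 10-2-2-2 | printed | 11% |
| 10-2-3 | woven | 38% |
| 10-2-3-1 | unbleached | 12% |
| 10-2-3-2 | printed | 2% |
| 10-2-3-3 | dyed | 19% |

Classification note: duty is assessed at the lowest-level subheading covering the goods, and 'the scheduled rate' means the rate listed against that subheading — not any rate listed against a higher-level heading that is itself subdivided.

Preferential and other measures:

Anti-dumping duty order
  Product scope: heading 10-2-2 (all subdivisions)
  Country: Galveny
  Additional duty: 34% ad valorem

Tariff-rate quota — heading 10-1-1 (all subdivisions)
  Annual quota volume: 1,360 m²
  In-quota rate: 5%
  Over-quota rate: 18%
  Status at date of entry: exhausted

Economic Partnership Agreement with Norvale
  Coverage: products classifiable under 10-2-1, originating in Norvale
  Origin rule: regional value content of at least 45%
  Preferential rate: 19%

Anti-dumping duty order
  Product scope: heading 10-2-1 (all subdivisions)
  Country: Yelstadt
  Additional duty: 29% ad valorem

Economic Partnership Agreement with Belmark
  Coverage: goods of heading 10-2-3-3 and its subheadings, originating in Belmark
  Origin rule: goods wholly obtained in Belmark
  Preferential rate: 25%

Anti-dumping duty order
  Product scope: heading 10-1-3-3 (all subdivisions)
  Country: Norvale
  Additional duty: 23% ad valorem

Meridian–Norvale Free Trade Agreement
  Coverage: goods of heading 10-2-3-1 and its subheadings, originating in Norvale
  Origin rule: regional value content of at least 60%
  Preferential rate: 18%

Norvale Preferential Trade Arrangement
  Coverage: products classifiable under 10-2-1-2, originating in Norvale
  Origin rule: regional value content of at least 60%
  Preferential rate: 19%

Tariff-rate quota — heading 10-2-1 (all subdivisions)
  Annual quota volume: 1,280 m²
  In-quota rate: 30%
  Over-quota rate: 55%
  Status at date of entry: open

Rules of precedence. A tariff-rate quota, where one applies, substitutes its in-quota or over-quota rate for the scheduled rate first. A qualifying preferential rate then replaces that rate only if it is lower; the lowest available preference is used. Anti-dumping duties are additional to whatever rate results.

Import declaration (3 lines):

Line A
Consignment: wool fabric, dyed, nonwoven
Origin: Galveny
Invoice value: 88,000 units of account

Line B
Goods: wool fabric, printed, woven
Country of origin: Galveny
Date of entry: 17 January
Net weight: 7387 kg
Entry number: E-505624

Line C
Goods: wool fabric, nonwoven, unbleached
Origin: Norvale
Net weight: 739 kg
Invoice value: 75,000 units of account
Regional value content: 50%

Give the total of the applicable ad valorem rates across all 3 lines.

51%

Line A: wool → 10-2; nonwoven → 10-2-1; dyed → 10-2-1-1. Scheduled 32%. quota on 10-2-1 open → in-quota 30%. → 30%.
Line B: wool → 10-2; woven → 10-2-3; printed → 10-2-3-2. Scheduled 2%. No special measure applies. → 2%.
Line C: wool → 10-2; nonwoven → 10-2-1; unbleached → 10-2-1-2. Scheduled 38%. quota on 10-2-1 open → in-quota 30%; Norvale agreement on 10-2-1: RVC ≥ 45% → 19% available; Norvale agreement on 10-2-3-1: 10-2-1-2 not covered; Norvale agreement on 10-2-1-2: RVC < 60%; preferential 19%. → 19%.
Sum: 30% + 2% + 19% = 51%.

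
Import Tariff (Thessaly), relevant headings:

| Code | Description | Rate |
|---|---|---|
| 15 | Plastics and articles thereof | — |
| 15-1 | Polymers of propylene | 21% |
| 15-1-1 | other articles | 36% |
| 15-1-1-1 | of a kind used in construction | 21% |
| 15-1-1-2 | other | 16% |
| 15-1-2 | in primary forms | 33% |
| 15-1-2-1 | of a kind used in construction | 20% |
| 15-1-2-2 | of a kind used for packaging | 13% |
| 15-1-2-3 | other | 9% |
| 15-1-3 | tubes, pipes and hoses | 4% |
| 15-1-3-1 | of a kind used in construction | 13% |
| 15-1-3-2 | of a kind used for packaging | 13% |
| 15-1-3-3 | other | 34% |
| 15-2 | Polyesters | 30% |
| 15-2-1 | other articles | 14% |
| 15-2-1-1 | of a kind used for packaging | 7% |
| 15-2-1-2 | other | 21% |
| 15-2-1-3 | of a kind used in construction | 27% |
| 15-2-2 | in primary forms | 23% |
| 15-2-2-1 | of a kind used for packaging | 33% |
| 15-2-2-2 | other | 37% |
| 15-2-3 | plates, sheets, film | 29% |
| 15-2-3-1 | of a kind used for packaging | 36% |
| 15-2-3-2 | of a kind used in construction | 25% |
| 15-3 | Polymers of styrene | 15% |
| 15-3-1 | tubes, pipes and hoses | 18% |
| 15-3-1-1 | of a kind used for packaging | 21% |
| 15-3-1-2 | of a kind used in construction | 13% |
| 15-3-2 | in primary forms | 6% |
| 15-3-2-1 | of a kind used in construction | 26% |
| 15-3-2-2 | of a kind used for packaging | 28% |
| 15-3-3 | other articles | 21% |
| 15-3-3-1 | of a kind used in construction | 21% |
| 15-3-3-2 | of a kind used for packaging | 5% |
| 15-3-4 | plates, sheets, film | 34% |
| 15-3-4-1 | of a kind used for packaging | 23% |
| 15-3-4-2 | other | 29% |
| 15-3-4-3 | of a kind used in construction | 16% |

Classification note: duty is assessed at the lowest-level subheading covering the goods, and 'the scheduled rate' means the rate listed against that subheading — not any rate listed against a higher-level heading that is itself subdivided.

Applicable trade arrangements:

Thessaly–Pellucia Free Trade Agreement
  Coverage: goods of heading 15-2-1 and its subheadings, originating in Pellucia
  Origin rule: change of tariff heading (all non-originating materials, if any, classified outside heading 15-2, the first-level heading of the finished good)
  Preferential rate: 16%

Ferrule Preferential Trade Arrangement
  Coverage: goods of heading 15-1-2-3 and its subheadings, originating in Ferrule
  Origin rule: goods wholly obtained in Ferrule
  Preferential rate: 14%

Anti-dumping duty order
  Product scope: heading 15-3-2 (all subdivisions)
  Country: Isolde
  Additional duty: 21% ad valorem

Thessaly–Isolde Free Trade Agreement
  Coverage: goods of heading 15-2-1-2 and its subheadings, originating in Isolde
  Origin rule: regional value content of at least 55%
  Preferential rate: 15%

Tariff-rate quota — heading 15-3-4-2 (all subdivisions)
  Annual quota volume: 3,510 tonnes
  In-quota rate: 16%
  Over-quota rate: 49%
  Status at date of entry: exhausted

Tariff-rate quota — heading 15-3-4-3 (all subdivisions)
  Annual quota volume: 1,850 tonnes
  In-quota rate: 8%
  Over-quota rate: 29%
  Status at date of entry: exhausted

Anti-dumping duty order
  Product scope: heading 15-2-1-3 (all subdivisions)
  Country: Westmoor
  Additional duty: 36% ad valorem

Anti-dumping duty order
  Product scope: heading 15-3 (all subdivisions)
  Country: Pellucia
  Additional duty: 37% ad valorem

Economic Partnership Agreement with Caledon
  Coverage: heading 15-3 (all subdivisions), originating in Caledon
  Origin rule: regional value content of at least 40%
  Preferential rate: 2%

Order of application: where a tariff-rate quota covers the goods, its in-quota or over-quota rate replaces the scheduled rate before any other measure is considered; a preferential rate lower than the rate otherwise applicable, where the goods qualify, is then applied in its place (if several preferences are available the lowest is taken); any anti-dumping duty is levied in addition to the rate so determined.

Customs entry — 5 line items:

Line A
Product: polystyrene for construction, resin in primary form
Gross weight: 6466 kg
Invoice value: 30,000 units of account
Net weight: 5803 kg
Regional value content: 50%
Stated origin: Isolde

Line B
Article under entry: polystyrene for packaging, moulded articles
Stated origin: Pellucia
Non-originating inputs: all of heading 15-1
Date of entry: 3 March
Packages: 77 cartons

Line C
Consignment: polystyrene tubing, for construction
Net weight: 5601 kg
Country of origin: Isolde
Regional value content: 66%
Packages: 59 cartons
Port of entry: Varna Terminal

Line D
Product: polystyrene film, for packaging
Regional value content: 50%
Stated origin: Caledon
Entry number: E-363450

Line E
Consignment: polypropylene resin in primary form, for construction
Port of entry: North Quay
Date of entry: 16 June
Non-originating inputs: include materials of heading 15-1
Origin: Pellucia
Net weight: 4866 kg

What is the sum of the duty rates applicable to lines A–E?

Line A: polystyrene → 15-3; resin in primary form → 15-3-2; for construction → 15-3-2-1. Scheduled 26%. Isolde agreement on 15-2-1-2: 15-3-2-1 not covered; anti-dumping (Isolde, 15-3-2): +21%; total 26% + 21% = 47%. → 47%.
Line B: polystyrene → 15-3; moulded articles → 15-3-3; for packaging → 15-3-3-2. Scheduled 5%. Pellucia agreement on 15-2-1: 15-3-3-2 not covered; anti-dumping (Pellucia, 15-3): +37%; total 5% + 37% = 42%. → 42%.
Line C: polystyrene → 15-3; tubing → 15-3-1; for construction → 15-3-1-2. Scheduled 13%. Isolde agreement on 15-2-1-2: 15-3-1-2 not covered. → 13%.
Line D: polystyrene → 15-3; film → 15-3-4; for packaging → 15-3-4-1. Scheduled 23%. Caledon agreement on 15-3: RVC ≥ 40% → 2% available; preferential 2%. → 2%.
Line E: polypropylene → 15-1; resin in primary form → 15-1-2; for construction → 15-1-2-1. Scheduled 20%. Pellucia agreement on 15-2-1: 15-1-2-1 not covered. → 20%.
Sum: 47% + 42% + 13% + 2% + 20% = 124%.

124%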